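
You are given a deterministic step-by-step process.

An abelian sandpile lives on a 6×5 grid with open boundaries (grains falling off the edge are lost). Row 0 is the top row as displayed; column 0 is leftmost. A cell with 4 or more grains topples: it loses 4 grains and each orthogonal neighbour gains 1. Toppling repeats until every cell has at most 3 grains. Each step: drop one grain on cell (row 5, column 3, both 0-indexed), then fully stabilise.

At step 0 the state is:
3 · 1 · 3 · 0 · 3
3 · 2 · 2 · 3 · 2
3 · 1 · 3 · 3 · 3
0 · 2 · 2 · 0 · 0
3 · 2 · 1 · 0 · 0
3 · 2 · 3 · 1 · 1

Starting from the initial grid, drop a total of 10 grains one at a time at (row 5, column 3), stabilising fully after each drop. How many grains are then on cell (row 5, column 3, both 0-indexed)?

1

t=0: 3 · 1 · 3 · 0 · 3
3 · 2 · 2 · 3 · 2
3 · 1 · 3 · 3 · 3
0 · 2 · 2 · 0 · 0
3 · 2 · 1 · 0 · 0
3 · 2 · 3 · 1 · 1
t=1: 3 · 1 · 3 · 0 · 3
3 · 2 · 2 · 3 · 2
3 · 1 · 3 · 3 · 3
0 · 2 · 2 · 0 · 0
3 · 2 · 1 · 0 · 0
3 · 2 · 3 · 2 · 1
t=2: 3 · 1 · 3 · 0 · 3
3 · 2 · 2 · 3 · 2
3 · 1 · 3 · 3 · 3
0 · 2 · 2 · 0 · 0
3 · 2 · 1 · 0 · 0
3 · 2 · 3 · 3 · 1
t=3: 3 · 1 · 3 · 0 · 3
3 · 2 · 2 · 3 · 2
3 · 1 · 3 · 3 · 3
0 · 2 · 2 · 0 · 0
3 · 2 · 2 · 1 · 0
3 · 3 · 0 · 1 · 2
t=4: 3 · 1 · 3 · 0 · 3
3 · 2 · 2 · 3 · 2
3 · 1 · 3 · 3 · 3
0 · 2 · 2 · 0 · 0
3 · 2 · 2 · 1 · 0
3 · 3 · 0 · 2 · 2
t=5: 3 · 1 · 3 · 0 · 3
3 · 2 · 2 · 3 · 2
3 · 1 · 3 · 3 · 3
0 · 2 · 2 · 0 · 0
3 · 2 · 2 · 1 · 0
3 · 3 · 0 · 3 · 2
t=6: 3 · 1 · 3 · 0 · 3
3 · 2 · 2 · 3 · 2
3 · 1 · 3 · 3 · 3
0 · 2 · 2 · 0 · 0
3 · 2 · 2 · 2 · 0
3 · 3 · 1 · 0 · 3
t=7: 3 · 1 · 3 · 0 · 3
3 · 2 · 2 · 3 · 2
3 · 1 · 3 · 3 · 3
0 · 2 · 2 · 0 · 0
3 · 2 · 2 · 2 · 0
3 · 3 · 1 · 1 · 3
t=8: 3 · 1 · 3 · 0 · 3
3 · 2 · 2 · 3 · 2
3 · 1 · 3 · 3 · 3
0 · 2 · 2 · 0 · 0
3 · 2 · 2 · 2 · 0
3 · 3 · 1 · 2 · 3
t=9: 3 · 1 · 3 · 0 · 3
3 · 2 · 2 · 3 · 2
3 · 1 · 3 · 3 · 3
0 · 2 · 2 · 0 · 0
3 · 2 · 2 · 2 · 0
3 · 3 · 1 · 3 · 3
t=10: 3 · 1 · 3 · 0 · 3
3 · 2 · 2 · 3 · 2
3 · 1 · 3 · 3 · 3
0 · 2 · 2 · 0 · 0
3 · 2 · 2 · 3 · 1
3 · 3 · 2 · 1 · 0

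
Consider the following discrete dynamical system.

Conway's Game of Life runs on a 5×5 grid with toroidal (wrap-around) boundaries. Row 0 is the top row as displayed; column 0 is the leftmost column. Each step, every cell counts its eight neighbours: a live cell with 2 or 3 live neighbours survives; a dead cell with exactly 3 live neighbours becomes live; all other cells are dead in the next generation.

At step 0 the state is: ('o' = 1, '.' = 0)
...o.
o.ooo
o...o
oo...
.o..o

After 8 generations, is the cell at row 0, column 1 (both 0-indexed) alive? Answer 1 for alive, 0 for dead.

1

gen 0: ...o.
o.ooo
o...o
oo...
.o..o
gen 1: .o...
ooo..
..o..
.o...
.oo.o
gen 2: ...o.
o.o..
o.o..
oo.o.
.oo..
gen 3: ...o.
..ooo
o.oo.
o..oo
oo.oo
gen 4: .o...
.o...
o....
.....
.o...
gen 5: ooo..
oo...
.....
.....
.....
gen 6: o.o..
o.o..
.....
.....
.o...
gen 7: o.o..
.....
.....
.....
.o...
gen 8: .o...
.....
.....
.....
.o...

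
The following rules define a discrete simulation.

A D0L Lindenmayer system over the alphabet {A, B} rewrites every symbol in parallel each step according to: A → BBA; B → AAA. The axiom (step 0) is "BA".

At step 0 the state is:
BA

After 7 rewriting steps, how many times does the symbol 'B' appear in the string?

t=0: BA
t=1: AAABBA
t=2: BBABBABBAAAAAAABBA
t=3: AAAAAABBAAAAAAABBAAAAAAABBABBABBABBABBABBABBAAAAAAABBA
t=4: BBABBABBABBABBABBAAAAAAABBABBABBABBABBABBABBAAAAAAABBABBAB…ABBAAAAAAABBAAAAAAABBAAAAAAABBABBABBABBABBABBABBAAAAAAABBA  (len 162)
t=5: AAAAAABBAAAAAAABBAAAAAAABBAAAAAAABBAAAAAAABBAAAAAAABBABBAB…ABBAAAAAAABBAAAAAAABBAAAAAAABBABBABBABBABBABBABBAAAAAAABBA  (len 486)
t=6: BBABBABBABBABBABBAAAAAAABBABBABBABBABBABBABBAAAAAAABBABBAB…ABBAAAAAAABBAAAAAAABBAAAAAAABBABBABBABBABBABBABBAAAAAAABBA  (len 1458)
t=7: AAAAAABBAAAAAAABBAAAAAAABBAAAAAAABBAAAAAAABBAAAAAAABBABBAB…ABBAAAAAAABBAAAAAAABBAAAAAAABBABBABBABBABBABBABBAAAAAAABBA  (len 4374)

1724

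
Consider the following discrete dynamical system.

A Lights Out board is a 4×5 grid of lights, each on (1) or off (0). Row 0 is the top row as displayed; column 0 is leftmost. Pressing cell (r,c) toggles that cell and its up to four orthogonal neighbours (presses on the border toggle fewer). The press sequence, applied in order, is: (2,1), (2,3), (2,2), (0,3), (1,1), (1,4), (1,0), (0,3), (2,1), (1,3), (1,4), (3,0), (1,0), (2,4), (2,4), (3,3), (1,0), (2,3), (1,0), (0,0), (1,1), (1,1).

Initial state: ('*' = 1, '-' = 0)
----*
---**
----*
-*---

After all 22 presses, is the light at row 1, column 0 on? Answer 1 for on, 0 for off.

0

t=0: ----*
---**
----*
-*---
t=1: ----*
-*-**
***-*
-----
t=2: ----*
-*--*
**-*-
---*-
t=3: ----*
-**-*
*-*--
--**-
t=4: --**-
-****
*-*--
--**-
t=5: -***-
*--**
***--
--**-
t=6: -****
*----
***-*
--**-
t=7: *****
-*---
-**-*
--**-
t=8: **---
-*-*-
-**-*
--**-
t=9: **---
---*-
*---*
-***-
t=10: **-*-
--*-*
*--**
-***-
t=11: **-**
--**-
*--*-
-***-
t=12: **-**
--**-
---*-
*-**-
t=13: -*-**
****-
*--*-
*-**-
t=14: -*-**
*****
*---*
*-***
t=15: -*-**
****-
*--*-
*-**-
t=16: -*-**
****-
*----
*---*
t=17: **-**
--**-
-----
*---*
t=18: **-**
--*--
--***
*--**
t=19: -*-**
***--
*-***
*--**
t=20: *--**
-**--
*-***
*--**
t=21: **-**
*----
*****
*--**
t=22: *--**
-**--
*-***
*--**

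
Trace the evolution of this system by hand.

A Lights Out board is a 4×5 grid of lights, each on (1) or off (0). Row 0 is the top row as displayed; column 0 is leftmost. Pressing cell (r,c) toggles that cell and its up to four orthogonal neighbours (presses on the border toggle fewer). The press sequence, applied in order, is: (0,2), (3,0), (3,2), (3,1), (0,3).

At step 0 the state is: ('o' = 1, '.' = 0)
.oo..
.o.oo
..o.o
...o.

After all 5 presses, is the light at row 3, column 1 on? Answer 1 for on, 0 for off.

[0] .oo..
.o.oo
..o.o
...o.
[1] ...o.
.oooo
..o.o
...o.
[2] ...o.
.oooo
o.o.o
oo.o.
[3] ...o.
.oooo
o...o
o.o..
[4] ...o.
.oooo
oo..o
.o...
[5] ..o.o
.oo.o
oo..o
.o...

1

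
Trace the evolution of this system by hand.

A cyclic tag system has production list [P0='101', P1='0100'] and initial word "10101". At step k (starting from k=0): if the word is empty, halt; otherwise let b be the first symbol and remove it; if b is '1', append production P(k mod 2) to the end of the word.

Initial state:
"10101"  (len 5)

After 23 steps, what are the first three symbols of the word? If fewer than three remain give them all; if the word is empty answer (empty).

step 0: "10101"  (len 5)
step 1: "0101101"  (len 7)
step 2: "101101"  (len 6)
step 3: "01101101"  (len 8)
step 4: "1101101"  (len 7)
step 5: "101101101"  (len 9)
step 6: "011011010100"  (len 12)
step 7: "11011010100"  (len 11)
step 8: "10110101000100"  (len 14)
step 9: "0110101000100101"  (len 16)
step 10: "110101000100101"  (len 15)
step 11: "10101000100101101"  (len 17)
step 12: "01010001001011010100"  (len 20)
step 13: "1010001001011010100"  (len 19)
step 14: "0100010010110101000100"  (len 22)
step 15: "100010010110101000100"  (len 21)
step 16: "000100101101010001000100"  (len 24)
step 17: "00100101101010001000100"  (len 23)
step 18: "0100101101010001000100"  (len 22)
step 19: "100101101010001000100"  (len 21)
step 20: "001011010100010001000100"  (len 24)
step 21: "01011010100010001000100"  (len 23)
step 22: "1011010100010001000100"  (len 22)
step 23: "011010100010001000100101"  (len 24)

011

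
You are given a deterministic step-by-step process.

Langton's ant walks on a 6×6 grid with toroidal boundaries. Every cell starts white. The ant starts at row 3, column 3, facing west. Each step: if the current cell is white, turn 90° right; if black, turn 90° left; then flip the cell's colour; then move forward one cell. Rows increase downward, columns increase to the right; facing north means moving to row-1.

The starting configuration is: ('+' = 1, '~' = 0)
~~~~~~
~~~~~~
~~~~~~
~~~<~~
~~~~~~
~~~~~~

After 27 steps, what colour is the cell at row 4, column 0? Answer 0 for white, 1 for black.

0) ~~~~~~
~~~~~~
~~~~~~
~~~<~~
~~~~~~
~~~~~~
1) ~~~~~~
~~~~~~
~~~^~~
~~~+~~
~~~~~~
~~~~~~
2) ~~~~~~
~~~~~~
~~~+>~
~~~+~~
~~~~~~
~~~~~~
3) ~~~~~~
~~~~~~
~~~++~
~~~+v~
~~~~~~
~~~~~~
4) ~~~~~~
~~~~~~
~~~++~
~~~<+~
~~~~~~
~~~~~~
5) ~~~~~~
~~~~~~
~~~++~
~~~~+~
~~~v~~
~~~~~~
6) ~~~~~~
~~~~~~
~~~++~
~~~~+~
~~<+~~
~~~~~~
7) ~~~~~~
~~~~~~
~~~++~
~~^~+~
~~++~~
~~~~~~
8) ~~~~~~
~~~~~~
~~~++~
~~+>+~
~~++~~
~~~~~~
9) ~~~~~~
~~~~~~
~~~++~
~~+++~
~~+v~~
~~~~~~
10) ~~~~~~
~~~~~~
~~~++~
~~+++~
~~+~>~
~~~~~~
11) ~~~~~~
~~~~~~
~~~++~
~~+++~
~~+~+~
~~~~v~
12) ~~~~~~
~~~~~~
~~~++~
~~+++~
~~+~+~
~~~<+~
13) ~~~~~~
~~~~~~
~~~++~
~~+++~
~~+^+~
~~~++~
14) ~~~~~~
~~~~~~
~~~++~
~~+++~
~~++>~
~~~++~
15) ~~~~~~
~~~~~~
~~~++~
~~++^~
~~++~~
~~~++~
16) ~~~~~~
~~~~~~
~~~++~
~~+<~~
~~++~~
~~~++~
17) ~~~~~~
~~~~~~
~~~++~
~~+~~~
~~+v~~
~~~++~
18) ~~~~~~
~~~~~~
~~~++~
~~+~~~
~~+~>~
~~~++~
19) ~~~~~~
~~~~~~
~~~++~
~~+~~~
~~+~+~
~~~+v~
20) ~~~~~~
~~~~~~
~~~++~
~~+~~~
~~+~+~
~~~+~>
21) ~~~~~v
~~~~~~
~~~++~
~~+~~~
~~+~+~
~~~+~+
22) ~~~~<+
~~~~~~
~~~++~
~~+~~~
~~+~+~
~~~+~+
23) ~~~~++
~~~~~~
~~~++~
~~+~~~
~~+~+~
~~~+^+
24) ~~~~++
~~~~~~
~~~++~
~~+~~~
~~+~+~
~~~++>
25) ~~~~++
~~~~~~
~~~++~
~~+~~~
~~+~+^
~~~++~
26) ~~~~++
~~~~~~
~~~++~
~~+~~~
>~+~++
~~~++~
27) ~~~~++
~~~~~~
~~~++~
~~+~~~
+~+~++
v~~++~

1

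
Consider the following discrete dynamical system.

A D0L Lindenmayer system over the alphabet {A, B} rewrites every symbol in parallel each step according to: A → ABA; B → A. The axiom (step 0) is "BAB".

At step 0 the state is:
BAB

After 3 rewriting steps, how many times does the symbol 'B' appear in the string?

gen 0: BAB
gen 1: AABAA
gen 2: ABAABAAABAABA
gen 3: ABAAABAABAAABAABAABAAABAABAAABA

9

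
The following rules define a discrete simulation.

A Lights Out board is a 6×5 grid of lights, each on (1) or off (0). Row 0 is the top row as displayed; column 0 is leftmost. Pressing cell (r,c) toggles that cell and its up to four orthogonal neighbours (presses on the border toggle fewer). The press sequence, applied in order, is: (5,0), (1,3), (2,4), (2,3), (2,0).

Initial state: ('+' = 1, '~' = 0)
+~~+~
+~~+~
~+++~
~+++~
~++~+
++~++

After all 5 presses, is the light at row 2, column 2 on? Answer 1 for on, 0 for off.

0

t=0: +~~+~
+~~+~
~+++~
~+++~
~++~+
++~++
t=1: +~~+~
+~~+~
~+++~
~+++~
+++~+
~~~++
t=2: +~~~~
+~+~+
~++~~
~+++~
+++~+
~~~++
t=3: +~~~~
+~+~~
~++++
~++++
+++~+
~~~++
t=4: +~~~~
+~++~
~+~~~
~++~+
+++~+
~~~++
t=5: +~~~~
~~++~
+~~~~
+++~+
+++~+
~~~++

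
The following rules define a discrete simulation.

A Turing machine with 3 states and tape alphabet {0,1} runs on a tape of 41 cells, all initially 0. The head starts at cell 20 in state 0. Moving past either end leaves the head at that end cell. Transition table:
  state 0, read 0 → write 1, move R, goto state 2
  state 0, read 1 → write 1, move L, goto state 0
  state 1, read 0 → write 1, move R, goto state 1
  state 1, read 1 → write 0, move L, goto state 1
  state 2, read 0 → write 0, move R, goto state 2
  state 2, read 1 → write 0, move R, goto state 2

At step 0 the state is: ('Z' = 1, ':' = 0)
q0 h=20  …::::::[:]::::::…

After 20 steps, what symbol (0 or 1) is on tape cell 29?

0

step 0: q0 h=20  …::::::[:]::::::…
step 1: q2 h=21  …:::::Z[:]::::::…
step 2: q2 h=22  …::::Z:[:]::::::…
step 3: q2 h=23  …:::Z::[:]::::::…
step 4: q2 h=24  …::Z:::[:]::::::…
step 5: q2 h=25  …:Z::::[:]::::::…
step 6: q2 h=26  …Z:::::[:]::::::…
step 7: q2 h=27  …::::::[:]::::::…
step 8: q2 h=28  …::::::[:]::::::…
step 9: q2 h=29  …::::::[:]::::::…
step 10: q2 h=30  …::::::[:]::::::…
step 11: q2 h=31  …::::::[:]::::::…
step 12: q2 h=32  …::::::[:]::::::…
step 13: q2 h=33  …::::::[:]::::::…
step 14: q2 h=34  …::::::[:]::::::|
step 15: q2 h=35  …::::::[:]:::::|
step 16: q2 h=36  …::::::[:]::::|
step 17: q2 h=37  …::::::[:]:::|
step 18: q2 h=38  …::::::[:]::|
step 19: q2 h=39  …::::::[:]:|
step 20: q2 h=40  …::::::[:]|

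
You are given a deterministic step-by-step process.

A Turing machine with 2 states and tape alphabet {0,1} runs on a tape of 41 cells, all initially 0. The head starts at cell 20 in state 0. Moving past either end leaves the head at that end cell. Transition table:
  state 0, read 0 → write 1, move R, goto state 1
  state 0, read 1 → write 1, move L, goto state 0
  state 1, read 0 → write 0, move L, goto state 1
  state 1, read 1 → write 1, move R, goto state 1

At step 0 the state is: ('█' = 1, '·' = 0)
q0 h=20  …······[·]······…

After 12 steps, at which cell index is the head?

20

0) q0 h=20  …······[·]······…
1) q1 h=21  …·····█[·]······…
2) q1 h=20  …······[█]······…
3) q1 h=21  …·····█[·]······…
4) q1 h=20  …······[█]······…
5) q1 h=21  …·····█[·]······…
6) q1 h=20  …······[█]······…
7) q1 h=21  …·····█[·]······…
8) q1 h=20  …······[█]······…
9) q1 h=21  …·····█[·]······…
10) q1 h=20  …······[█]······…
11) q1 h=21  …·····█[·]······…
12) q1 h=20  …······[█]······…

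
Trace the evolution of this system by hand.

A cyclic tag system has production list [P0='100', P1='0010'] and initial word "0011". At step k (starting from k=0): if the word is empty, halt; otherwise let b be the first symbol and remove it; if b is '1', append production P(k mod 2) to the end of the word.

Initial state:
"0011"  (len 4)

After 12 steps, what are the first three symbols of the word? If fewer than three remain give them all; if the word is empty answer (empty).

000

gen 0: "0011"  (len 4)
gen 1: "011"  (len 3)
gen 2: "11"  (len 2)
gen 3: "1100"  (len 4)
gen 4: "1000010"  (len 7)
gen 5: "000010100"  (len 9)
gen 6: "00010100"  (len 8)
gen 7: "0010100"  (len 7)
gen 8: "010100"  (len 6)
gen 9: "10100"  (len 5)
gen 10: "01000010"  (len 8)
gen 11: "1000010"  (len 7)
gen 12: "0000100010"  (len 10)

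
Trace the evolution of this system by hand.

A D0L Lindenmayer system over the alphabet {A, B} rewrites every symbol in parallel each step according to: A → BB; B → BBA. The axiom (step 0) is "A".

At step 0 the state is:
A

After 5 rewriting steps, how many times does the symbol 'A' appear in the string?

[0] A
[1] BB
[2] BBABBA
[3] BBABBABBBBABBABB
[4] BBABBABBBBABBABBBBABBABBABBABBBBABBABBBBABBA
[5] BBABBABBBBABBABBBBABBABBABBABBBBABBABBBBABBABBABBABBBBABBABBBBABBABBBBABBABBBBABBABBABBABBBBABBABBBBABBABBABBABBBBABBABB

32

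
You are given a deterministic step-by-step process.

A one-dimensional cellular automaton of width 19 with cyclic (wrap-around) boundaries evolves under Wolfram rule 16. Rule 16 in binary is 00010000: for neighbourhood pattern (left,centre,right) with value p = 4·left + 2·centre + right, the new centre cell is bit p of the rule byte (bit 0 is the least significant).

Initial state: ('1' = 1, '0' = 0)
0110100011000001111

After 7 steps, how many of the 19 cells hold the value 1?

step 0: 0110100011000001111
step 1: 0000010000100000000
step 2: 0000001000010000000
step 3: 0000000100001000000
step 4: 0000000010000100000
step 5: 0000000001000010000
step 6: 0000000000100001000
step 7: 0000000000010000100

2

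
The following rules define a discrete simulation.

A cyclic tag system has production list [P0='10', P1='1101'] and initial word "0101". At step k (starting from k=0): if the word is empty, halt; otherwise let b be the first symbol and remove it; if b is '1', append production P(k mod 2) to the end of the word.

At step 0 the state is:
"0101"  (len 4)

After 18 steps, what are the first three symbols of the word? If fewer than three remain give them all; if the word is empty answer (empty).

0) "0101"  (len 4)
1) "101"  (len 3)
2) "011101"  (len 6)
3) "11101"  (len 5)
4) "11011101"  (len 8)
5) "101110110"  (len 9)
6) "011101101101"  (len 12)
7) "11101101101"  (len 11)
8) "11011011011101"  (len 14)
9) "101101101110110"  (len 15)
10) "011011011101101101"  (len 18)
11) "11011011101101101"  (len 17)
12) "10110111011011011101"  (len 20)
13) "011011101101101110110"  (len 21)
14) "11011101101101110110"  (len 20)
15) "101110110110111011010"  (len 21)
16) "011101101101110110101101"  (len 24)
17) "11101101101110110101101"  (len 23)
18) "11011011011101101011011101"  (len 26)

110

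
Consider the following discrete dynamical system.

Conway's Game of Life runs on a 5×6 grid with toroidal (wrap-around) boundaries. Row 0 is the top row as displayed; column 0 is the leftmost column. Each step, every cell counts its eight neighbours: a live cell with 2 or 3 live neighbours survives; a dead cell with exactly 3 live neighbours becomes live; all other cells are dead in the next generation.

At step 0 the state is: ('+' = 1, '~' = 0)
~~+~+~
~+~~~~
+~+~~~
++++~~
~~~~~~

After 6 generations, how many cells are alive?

k=0  ~~+~+~
~+~~~~
+~+~~~
++++~~
~~~~~~
k=1  ~~~~~~
~+++~~
+~~+~~
+~++~~
~~~~~~
k=2  ~~+~~~
~+++~~
+~~~+~
~+++~~
~~~~~~
k=3  ~+++~~
~+++~~
+~~~+~
~+++~~
~+~+~~
k=4  +~~~+~
+~~~+~
+~~~+~
++~++~
+~~~+~
k=5  ++~++~
++~++~
+~~~+~
++~++~
+~~~+~
k=6  ~~~~~~
~~~~~~
~~~~~~
++~++~
~~~~~~

4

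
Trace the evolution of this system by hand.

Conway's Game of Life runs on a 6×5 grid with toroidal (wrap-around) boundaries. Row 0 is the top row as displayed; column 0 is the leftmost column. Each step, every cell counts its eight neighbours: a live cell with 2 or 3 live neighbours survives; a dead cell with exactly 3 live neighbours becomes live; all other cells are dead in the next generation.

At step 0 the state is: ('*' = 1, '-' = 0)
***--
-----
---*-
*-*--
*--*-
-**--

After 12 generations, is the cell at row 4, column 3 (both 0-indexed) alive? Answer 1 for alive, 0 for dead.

k=0  ***--
-----
---*-
*-*--
*--*-
-**--
k=1  *-*--
-**--
-----
-***-
*--**
---**
k=2  *-*-*
-**--
---*-
****-
**---
-**--
k=3  *----
***-*
*--**
*--*-
---**
--***
k=4  -----
--*--
-----
*-*--
*----
*-*--
k=5  -*---
-----
-*---
-*---
*---*
-*---
k=6  -----
-----
-----
-*---
**---
-*---
k=7  -----
-----
-----
**---
***--
**---
k=8  -----
-----
-----
*-*--
--*-*
*-*--
k=9  -----
-----
-----
-*-*-
*-*-*
-*-*-
k=10  -----
-----
-----
*****
*---*
*****
k=11  *****
-----
*****
-***-
-----
-***-
k=12  *---*
-----
*---*
-----
-----
-----

0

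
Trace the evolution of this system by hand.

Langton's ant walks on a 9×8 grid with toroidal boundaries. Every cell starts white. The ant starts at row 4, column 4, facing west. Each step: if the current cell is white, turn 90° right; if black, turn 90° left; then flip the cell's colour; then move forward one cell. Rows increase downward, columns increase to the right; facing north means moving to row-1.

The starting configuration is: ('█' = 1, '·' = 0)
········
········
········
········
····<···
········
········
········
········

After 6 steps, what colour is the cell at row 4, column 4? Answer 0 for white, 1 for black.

0

0) ········
········
········
········
····<···
········
········
········
········
1) ········
········
········
····^···
····█···
········
········
········
········
2) ········
········
········
····█>··
····█···
········
········
········
········
3) ········
········
········
····██··
····█v··
········
········
········
········
4) ········
········
········
····██··
····<█··
········
········
········
········
5) ········
········
········
····██··
·····█··
····v···
········
········
········
6) ········
········
········
····██··
·····█··
···<█···
········
········
········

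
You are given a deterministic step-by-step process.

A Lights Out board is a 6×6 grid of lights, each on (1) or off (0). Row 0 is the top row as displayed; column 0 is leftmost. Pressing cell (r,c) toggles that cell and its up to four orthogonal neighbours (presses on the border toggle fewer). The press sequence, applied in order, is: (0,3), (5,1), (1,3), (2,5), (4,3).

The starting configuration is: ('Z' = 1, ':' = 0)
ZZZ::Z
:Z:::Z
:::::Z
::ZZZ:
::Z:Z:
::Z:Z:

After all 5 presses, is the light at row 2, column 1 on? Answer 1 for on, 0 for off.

0

gen 0: ZZZ::Z
:Z:::Z
:::::Z
::ZZZ:
::Z:Z:
::Z:Z:
gen 1: ZZ:ZZZ
:Z:Z:Z
:::::Z
::ZZZ:
::Z:Z:
::Z:Z:
gen 2: ZZ:ZZZ
:Z:Z:Z
:::::Z
::ZZZ:
:ZZ:Z:
ZZ::Z:
gen 3: ZZ::ZZ
:ZZ:ZZ
:::Z:Z
::ZZZ:
:ZZ:Z:
ZZ::Z:
gen 4: ZZ::ZZ
:ZZ:Z:
:::ZZ:
::ZZZZ
:ZZ:Z:
ZZ::Z:
gen 5: ZZ::ZZ
:ZZ:Z:
:::ZZ:
::Z:ZZ
:Z:Z::
ZZ:ZZ:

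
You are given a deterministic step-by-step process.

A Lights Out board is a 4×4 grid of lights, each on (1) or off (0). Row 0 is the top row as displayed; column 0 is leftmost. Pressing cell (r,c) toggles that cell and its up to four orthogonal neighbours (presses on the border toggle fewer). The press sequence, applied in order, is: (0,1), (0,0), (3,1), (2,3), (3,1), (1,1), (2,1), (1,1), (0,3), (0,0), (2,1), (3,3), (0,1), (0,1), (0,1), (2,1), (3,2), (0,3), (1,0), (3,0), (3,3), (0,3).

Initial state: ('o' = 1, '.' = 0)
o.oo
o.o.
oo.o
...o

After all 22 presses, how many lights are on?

k=0  o.oo
o.o.
oo.o
...o
k=1  .o.o
ooo.
oo.o
...o
k=2  o..o
.oo.
oo.o
...o
k=3  o..o
.oo.
o..o
oooo
k=4  o..o
.ooo
o.o.
ooo.
k=5  o..o
.ooo
ooo.
....
k=6  oo.o
o..o
o.o.
....
k=7  oo.o
oo.o
.o..
.o..
k=8  o..o
..oo
....
.o..
k=9  o.o.
..o.
....
.o..
k=10  .oo.
o.o.
....
.o..
k=11  .oo.
ooo.
ooo.
....
k=12  .oo.
ooo.
oooo
..oo
k=13  o...
o.o.
oooo
..oo
k=14  .oo.
ooo.
oooo
..oo
k=15  o...
o.o.
oooo
..oo
k=16  o...
ooo.
...o
.ooo
k=17  o...
ooo.
..oo
....
k=18  o.oo
oooo
..oo
....
k=19  ..oo
..oo
o.oo
....
k=20  ..oo
..oo
..oo
oo..
k=21  ..oo
..oo
..o.
oooo
k=22  ....
..o.
..o.
oooo

6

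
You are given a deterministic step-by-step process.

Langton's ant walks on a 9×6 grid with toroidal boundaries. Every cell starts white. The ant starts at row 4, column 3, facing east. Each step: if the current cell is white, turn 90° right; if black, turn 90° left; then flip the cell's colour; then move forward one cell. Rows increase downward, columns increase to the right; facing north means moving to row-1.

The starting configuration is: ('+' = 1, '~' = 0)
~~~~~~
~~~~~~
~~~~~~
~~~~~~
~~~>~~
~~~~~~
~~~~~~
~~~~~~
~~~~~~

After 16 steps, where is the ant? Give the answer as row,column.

[0] ~~~~~~
~~~~~~
~~~~~~
~~~~~~
~~~>~~
~~~~~~
~~~~~~
~~~~~~
~~~~~~
[1] ~~~~~~
~~~~~~
~~~~~~
~~~~~~
~~~+~~
~~~v~~
~~~~~~
~~~~~~
~~~~~~
[2] ~~~~~~
~~~~~~
~~~~~~
~~~~~~
~~~+~~
~~<+~~
~~~~~~
~~~~~~
~~~~~~
[3] ~~~~~~
~~~~~~
~~~~~~
~~~~~~
~~^+~~
~~++~~
~~~~~~
~~~~~~
~~~~~~
[4] ~~~~~~
~~~~~~
~~~~~~
~~~~~~
~~+>~~
~~++~~
~~~~~~
~~~~~~
~~~~~~
[5] ~~~~~~
~~~~~~
~~~~~~
~~~^~~
~~+~~~
~~++~~
~~~~~~
~~~~~~
~~~~~~
[6] ~~~~~~
~~~~~~
~~~~~~
~~~+>~
~~+~~~
~~++~~
~~~~~~
~~~~~~
~~~~~~
[7] ~~~~~~
~~~~~~
~~~~~~
~~~++~
~~+~v~
~~++~~
~~~~~~
~~~~~~
~~~~~~
[8] ~~~~~~
~~~~~~
~~~~~~
~~~++~
~~+<+~
~~++~~
~~~~~~
~~~~~~
~~~~~~
[9] ~~~~~~
~~~~~~
~~~~~~
~~~^+~
~~+++~
~~++~~
~~~~~~
~~~~~~
~~~~~~
[10] ~~~~~~
~~~~~~
~~~~~~
~~<~+~
~~+++~
~~++~~
~~~~~~
~~~~~~
~~~~~~
[11] ~~~~~~
~~~~~~
~~^~~~
~~+~+~
~~+++~
~~++~~
~~~~~~
~~~~~~
~~~~~~
[12] ~~~~~~
~~~~~~
~~+>~~
~~+~+~
~~+++~
~~++~~
~~~~~~
~~~~~~
~~~~~~
[13] ~~~~~~
~~~~~~
~~++~~
~~+v+~
~~+++~
~~++~~
~~~~~~
~~~~~~
~~~~~~
[14] ~~~~~~
~~~~~~
~~++~~
~~<++~
~~+++~
~~++~~
~~~~~~
~~~~~~
~~~~~~
[15] ~~~~~~
~~~~~~
~~++~~
~~~++~
~~v++~
~~++~~
~~~~~~
~~~~~~
~~~~~~
[16] ~~~~~~
~~~~~~
~~++~~
~~~++~
~~~>+~
~~++~~
~~~~~~
~~~~~~
~~~~~~

4,3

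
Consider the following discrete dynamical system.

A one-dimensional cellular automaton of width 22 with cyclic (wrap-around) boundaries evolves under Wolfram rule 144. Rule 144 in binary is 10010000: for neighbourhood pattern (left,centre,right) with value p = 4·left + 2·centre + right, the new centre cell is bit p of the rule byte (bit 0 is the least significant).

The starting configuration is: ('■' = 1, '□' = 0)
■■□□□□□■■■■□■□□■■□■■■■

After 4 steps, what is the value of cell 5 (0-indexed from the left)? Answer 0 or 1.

1

0) ■■□□□□□■■■■□■□□■■□■■■■
1) ■□■□□□□□■■□□□■□□□□□■■■
2) □□□■□□□□□□■□□□■□□□□□■■
3) ■□□□■□□□□□□■□□□■□□□□□□
4) □■□□□■□□□□□□■□□□■□□□□□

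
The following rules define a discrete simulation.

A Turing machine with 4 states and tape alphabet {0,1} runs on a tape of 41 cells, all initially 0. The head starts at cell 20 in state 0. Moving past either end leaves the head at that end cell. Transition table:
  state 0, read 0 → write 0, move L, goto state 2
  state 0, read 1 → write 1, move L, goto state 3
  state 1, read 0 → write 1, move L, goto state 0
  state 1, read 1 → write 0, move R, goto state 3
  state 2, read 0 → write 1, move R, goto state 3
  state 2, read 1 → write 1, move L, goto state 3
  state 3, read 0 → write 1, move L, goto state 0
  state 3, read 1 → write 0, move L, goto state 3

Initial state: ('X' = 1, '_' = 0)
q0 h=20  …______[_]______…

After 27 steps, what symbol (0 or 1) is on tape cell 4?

t=0: q0 h=20  …______[_]______…
t=1: q2 h=19  …______[_]______…
t=2: q3 h=20  …_____X[_]______…
t=3: q0 h=19  …______[X]X_____…
t=4: q3 h=18  …______[_]XX____…
t=5: q0 h=17  …______[_]XXX___…
t=6: q2 h=16  …______[_]_XXX__…
t=7: q3 h=17  …_____X[_]XXX___…
t=8: q0 h=16  …______[X]XXXX__…
t=9: q3 h=15  …______[_]XXXXX_…
t=10: q0 h=14  …______[_]XXXXXX…
t=11: q2 h=13  …______[_]_XXXXX…
t=12: q3 h=14  …_____X[_]XXXXXX…
t=13: q0 h=13  …______[X]XXXXXX…
t=14: q3 h=12  …______[_]XXXXXX…
t=15: q0 h=11  …______[_]XXXXXX…
t=16: q2 h=10  …______[_]_XXXXX…
t=17: q3 h=11  …_____X[_]XXXXXX…
t=18: q0 h=10  …______[X]XXXXXX…
t=19: q3 h= 9  …______[_]XXXXXX…
t=20: q0 h= 8  …______[_]XXXXXX…
t=21: q2 h= 7  …______[_]_XXXXX…
t=22: q3 h= 8  …_____X[_]XXXXXX…
t=23: q0 h= 7  …______[X]XXXXXX…
t=24: q3 h= 6  |______[_]XXXXXX…
t=25: q0 h= 5  |_____[_]XXXXXX…
t=26: q2 h= 4  |____[_]_XXXXX…
t=27: q3 h= 5  |____X[_]XXXXXX…

1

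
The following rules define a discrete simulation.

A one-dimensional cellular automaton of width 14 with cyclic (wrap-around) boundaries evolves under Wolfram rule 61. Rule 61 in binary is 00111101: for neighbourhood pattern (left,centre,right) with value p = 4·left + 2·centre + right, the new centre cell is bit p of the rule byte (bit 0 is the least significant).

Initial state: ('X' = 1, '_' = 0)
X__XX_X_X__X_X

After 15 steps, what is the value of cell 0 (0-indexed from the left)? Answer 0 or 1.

t=0: X__XX_X_X__X_X
t=1: _X_X_XXXXX_XXX
t=2: XXXXXX____XX__
t=3: X_____XXX_X_X_
t=4: XXXXX_X__XXXXX
t=5: _____XXX_X____
t=6: XXXX_X__XXXXXX
t=7: ____XXX_X_____
t=8: XXX_X__XXXXXXX
t=9: ___XXX_X______
t=10: XX_X__XXXXXXXX
t=11: __XXX_X_______
t=12: X_X__XXXXXXXXX
t=13: _XXX_X________
t=14: _X__XXXXXXXXXX
t=15: XXX_X_________

1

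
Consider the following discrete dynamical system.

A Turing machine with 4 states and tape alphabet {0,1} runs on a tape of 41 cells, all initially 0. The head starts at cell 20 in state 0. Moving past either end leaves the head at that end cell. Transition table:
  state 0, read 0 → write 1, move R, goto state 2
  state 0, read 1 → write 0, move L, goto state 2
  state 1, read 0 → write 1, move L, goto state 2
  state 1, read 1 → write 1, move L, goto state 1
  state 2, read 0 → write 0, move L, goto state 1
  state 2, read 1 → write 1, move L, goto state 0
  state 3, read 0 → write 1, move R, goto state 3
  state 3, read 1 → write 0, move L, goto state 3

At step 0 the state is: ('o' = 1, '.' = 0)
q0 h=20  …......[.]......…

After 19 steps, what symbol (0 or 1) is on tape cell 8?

0

0) q0 h=20  …......[.]......…
1) q2 h=21  ….....o[.]......…
2) q1 h=20  …......[o]......…
3) q1 h=19  …......[.]o.....…
4) q2 h=18  …......[.]oo....…
5) q1 h=17  …......[.].oo...…
6) q2 h=16  …......[.]o.oo..…
7) q1 h=15  …......[.].o.oo.…
8) q2 h=14  …......[.]o.o.oo…
9) q1 h=13  …......[.].o.o.o…
10) q2 h=12  …......[.]o.o.o.…
11) q1 h=11  …......[.].o.o.o…
12) q2 h=10  …......[.]o.o.o.…
13) q1 h= 9  …......[.].o.o.o…
14) q2 h= 8  …......[.]o.o.o.…
15) q1 h= 7  …......[.].o.o.o…
16) q2 h= 6  |......[.]o.o.o.…
17) q1 h= 5  |.....[.].o.o.o…
18) q2 h= 4  |....[.]o.o.o.…
19) q1 h= 3  |...[.].o.o.o…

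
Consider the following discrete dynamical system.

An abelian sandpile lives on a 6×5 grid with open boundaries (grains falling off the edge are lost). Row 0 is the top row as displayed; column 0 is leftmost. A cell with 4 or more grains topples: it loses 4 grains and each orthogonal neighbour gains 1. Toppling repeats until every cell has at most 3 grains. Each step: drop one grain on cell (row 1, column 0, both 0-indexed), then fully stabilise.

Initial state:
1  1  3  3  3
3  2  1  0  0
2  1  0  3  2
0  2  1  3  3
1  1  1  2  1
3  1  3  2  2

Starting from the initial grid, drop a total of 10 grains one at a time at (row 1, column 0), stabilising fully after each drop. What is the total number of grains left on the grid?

54

0) 1  1  3  3  3
3  2  1  0  0
2  1  0  3  2
0  2  1  3  3
1  1  1  2  1
3  1  3  2  2
1) 2  1  3  3  3
0  3  1  0  0
3  1  0  3  2
0  2  1  3  3
1  1  1  2  1
3  1  3  2  2
2) 2  1  3  3  3
1  3  1  0  0
3  1  0  3  2
0  2  1  3  3
1  1  1  2  1
3  1  3  2  2
3) 2  1  3  3  3
2  3  1  0  0
3  1  0  3  2
0  2  1  3  3
1  1  1  2  1
3  1  3  2  2
4) 2  1  3  3  3
3  3  1  0  0
3  1  0  3  2
0  2  1  3  3
1  1  1  2  1
3  1  3  2  2
5) 3  2  3  3  3
2  0  2  0  0
0  3  0  3  2
1  2  1  3  3
1  1  1  2  1
3  1  3  2  2
6) 3  2  3  3  3
3  0  2  0  0
0  3  0  3  2
1  2  1  3  3
1  1  1  2  1
3  1  3  2  2
7) 0  3  3  3  3
1  1  2  0  0
1  3  0  3  2
1  2  1  3  3
1  1  1  2  1
3  1  3  2  2
8) 0  3  3  3  3
2  1  2  0  0
1  3  0  3  2
1  2  1  3  3
1  1  1  2  1
3  1  3  2  2
9) 0  3  3  3  3
3  1  2  0  0
1  3  0  3  2
1  2  1  3  3
1  1  1  2  1
3  1  3  2  2
10) 1  3  3  3  3
0  2  2  0  0
2  3  0  3  2
1  2  1  3  3
1  1  1  2  1
3  1  3  2  2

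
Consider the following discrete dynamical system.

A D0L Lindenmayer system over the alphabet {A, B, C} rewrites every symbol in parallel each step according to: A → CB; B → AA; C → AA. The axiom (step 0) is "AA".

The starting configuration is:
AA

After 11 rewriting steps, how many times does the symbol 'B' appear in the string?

t=0: AA
t=1: CBCB
t=2: AAAAAAAA
t=3: CBCBCBCBCBCBCBCB
t=4: AAAAAAAAAAAAAAAAAAAAAAAAAAAAAAAA
t=5: CBCBCBCBCBCBCBCBCBCBCBCBCBCBCBCBCBCBCBCBCBCBCBCBCBCBCBCBCBCBCBCB
t=6: AAAAAAAAAAAAAAAAAAAAAAAAAAAAAAAAAAAAAAAAAAAAAAAAAAAAAAAAAA…AAAAAAAAAAAAAAAAAAAAAAAAAAAAAAAAAAAAAAAAAAAAAAAAAAAAAAAAAA  (len 128)
t=7: CBCBCBCBCBCBCBCBCBCBCBCBCBCBCBCBCBCBCBCBCBCBCBCBCBCBCBCBCB…CBCBCBCBCBCBCBCBCBCBCBCBCBCBCBCBCBCBCBCBCBCBCBCBCBCBCBCBCB  (len 256)
t=8: AAAAAAAAAAAAAAAAAAAAAAAAAAAAAAAAAAAAAAAAAAAAAAAAAAAAAAAAAA…AAAAAAAAAAAAAAAAAAAAAAAAAAAAAAAAAAAAAAAAAAAAAAAAAAAAAAAAAA  (len 512)
t=9: CBCBCBCBCBCBCBCBCBCBCBCBCBCBCBCBCBCBCBCBCBCBCBCBCBCBCBCBCB…CBCBCBCBCBCBCBCBCBCBCBCBCBCBCBCBCBCBCBCBCBCBCBCBCBCBCBCBCB  (len 1024)
t=10: AAAAAAAAAAAAAAAAAAAAAAAAAAAAAAAAAAAAAAAAAAAAAAAAAAAAAAAAAA…AAAAAAAAAAAAAAAAAAAAAAAAAAAAAAAAAAAAAAAAAAAAAAAAAAAAAAAAAA  (len 2048)
t=11: CBCBCBCBCBCBCBCBCBCBCBCBCBCBCBCBCBCBCBCBCBCBCBCBCBCBCBCBCB…CBCBCBCBCBCBCBCBCBCBCBCBCBCBCBCBCBCBCBCBCBCBCBCBCBCBCBCBCB  (len 4096)

2048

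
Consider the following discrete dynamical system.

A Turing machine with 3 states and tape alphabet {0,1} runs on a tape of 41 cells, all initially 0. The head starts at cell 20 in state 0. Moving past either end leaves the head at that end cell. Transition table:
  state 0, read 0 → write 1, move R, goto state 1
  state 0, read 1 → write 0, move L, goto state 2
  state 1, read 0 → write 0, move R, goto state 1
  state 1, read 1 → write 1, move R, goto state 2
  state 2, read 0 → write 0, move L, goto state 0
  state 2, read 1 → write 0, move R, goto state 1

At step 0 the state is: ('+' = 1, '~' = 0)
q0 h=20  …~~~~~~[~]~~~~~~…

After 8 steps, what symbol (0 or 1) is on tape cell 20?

[0] q0 h=20  …~~~~~~[~]~~~~~~…
[1] q1 h=21  …~~~~~+[~]~~~~~~…
[2] q1 h=22  …~~~~+~[~]~~~~~~…
[3] q1 h=23  …~~~+~~[~]~~~~~~…
[4] q1 h=24  …~~+~~~[~]~~~~~~…
[5] q1 h=25  …~+~~~~[~]~~~~~~…
[6] q1 h=26  …+~~~~~[~]~~~~~~…
[7] q1 h=27  …~~~~~~[~]~~~~~~…
[8] q1 h=28  …~~~~~~[~]~~~~~~…

1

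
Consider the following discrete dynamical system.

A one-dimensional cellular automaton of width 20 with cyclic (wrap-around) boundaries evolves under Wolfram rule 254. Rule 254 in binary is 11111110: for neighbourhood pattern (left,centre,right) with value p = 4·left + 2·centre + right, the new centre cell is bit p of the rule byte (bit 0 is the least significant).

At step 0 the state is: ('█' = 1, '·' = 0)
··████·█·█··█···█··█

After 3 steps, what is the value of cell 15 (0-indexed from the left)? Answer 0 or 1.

0) ··████·█·█··█···█··█
1) ██████████████·█████
2) ████████████████████
3) ████████████████████

1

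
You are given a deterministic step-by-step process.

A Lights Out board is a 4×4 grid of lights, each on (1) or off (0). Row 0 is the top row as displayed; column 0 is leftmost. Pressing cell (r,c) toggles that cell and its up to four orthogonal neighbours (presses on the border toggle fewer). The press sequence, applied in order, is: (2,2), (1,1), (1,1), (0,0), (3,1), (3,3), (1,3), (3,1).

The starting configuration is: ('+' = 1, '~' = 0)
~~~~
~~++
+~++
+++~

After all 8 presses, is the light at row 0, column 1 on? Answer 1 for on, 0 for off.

t=0: ~~~~
~~++
+~++
+++~
t=1: ~~~~
~~~+
++~~
++~~
t=2: ~+~~
++++
+~~~
++~~
t=3: ~~~~
~~~+
++~~
++~~
t=4: ++~~
+~~+
++~~
++~~
t=5: ++~~
+~~+
+~~~
~~+~
t=6: ++~~
+~~+
+~~+
~~~+
t=7: ++~+
+~+~
+~~~
~~~+
t=8: ++~+
+~+~
++~~
++++

1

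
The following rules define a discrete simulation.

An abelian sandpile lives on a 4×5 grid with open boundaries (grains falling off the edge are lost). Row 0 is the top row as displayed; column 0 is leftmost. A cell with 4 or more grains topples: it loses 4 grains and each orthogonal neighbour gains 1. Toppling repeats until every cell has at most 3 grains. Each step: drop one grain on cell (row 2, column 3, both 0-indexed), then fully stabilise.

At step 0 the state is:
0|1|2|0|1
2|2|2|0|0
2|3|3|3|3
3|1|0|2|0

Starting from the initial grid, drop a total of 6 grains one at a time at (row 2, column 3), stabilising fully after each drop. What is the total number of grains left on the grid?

0) 0|1|2|0|1
2|2|2|0|0
2|3|3|3|3
3|1|0|2|0
1) 0|1|2|0|1
2|3|3|1|1
3|0|1|2|0
3|2|1|3|1
2) 0|1|2|0|1
2|3|3|1|1
3|0|1|3|0
3|2|1|3|1
3) 0|1|2|0|1
2|3|3|2|1
3|0|2|1|1
3|2|2|0|2
4) 0|1|2|0|1
2|3|3|2|1
3|0|2|2|1
3|2|2|0|2
5) 0|1|2|0|1
2|3|3|2|1
3|0|2|3|1
3|2|2|0|2
6) 0|1|2|0|1
2|3|3|3|1
3|0|3|0|2
3|2|2|1|2

34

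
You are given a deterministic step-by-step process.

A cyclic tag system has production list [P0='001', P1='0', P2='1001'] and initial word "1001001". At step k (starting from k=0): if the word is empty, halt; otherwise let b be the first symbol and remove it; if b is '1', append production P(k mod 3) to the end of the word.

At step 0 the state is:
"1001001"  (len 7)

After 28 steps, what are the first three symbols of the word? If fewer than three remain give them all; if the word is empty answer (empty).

step 0: "1001001"  (len 7)
step 1: "001001001"  (len 9)
step 2: "01001001"  (len 8)
step 3: "1001001"  (len 7)
step 4: "001001001"  (len 9)
step 5: "01001001"  (len 8)
step 6: "1001001"  (len 7)
step 7: "001001001"  (len 9)
step 8: "01001001"  (len 8)
step 9: "1001001"  (len 7)
step 10: "001001001"  (len 9)
step 11: "01001001"  (len 8)
step 12: "1001001"  (len 7)
step 13: "001001001"  (len 9)
step 14: "01001001"  (len 8)
step 15: "1001001"  (len 7)
step 16: "001001001"  (len 9)
step 17: "01001001"  (len 8)
step 18: "1001001"  (len 7)
step 19: "001001001"  (len 9)
step 20: "01001001"  (len 8)
step 21: "1001001"  (len 7)
step 22: "001001001"  (len 9)
step 23: "01001001"  (len 8)
step 24: "1001001"  (len 7)
step 25: "001001001"  (len 9)
step 26: "01001001"  (len 8)
step 27: "1001001"  (len 7)
step 28: "001001001"  (len 9)

001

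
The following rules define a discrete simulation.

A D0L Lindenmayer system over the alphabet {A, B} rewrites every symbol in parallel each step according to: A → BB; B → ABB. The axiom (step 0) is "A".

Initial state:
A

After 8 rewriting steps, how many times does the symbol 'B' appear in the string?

1792

t=0: A
t=1: BB
t=2: ABBABB
t=3: BBABBABBBBABBABB
t=4: ABBABBBBABBABBBBABBABBABBABBBBABBABBBBABBABB
t=5: BBABBABBBBABBABBABBABBBBABBABBBBABBABBABBABBBBABBABBBBABBABBBBABBABBBBABBABBABBABBBBABBABBBBABBABBABBABBBBABBABBBBABBABB
t=6: ABBABBBBABBABBBBABBABBABBABBBBABBABBBBABBABBBBABBABBBBABBA…ABBABBBBABBABBABBABBBBABBABBBBABBABBABBABBBBABBABBBBABBABB  (len 328)
t=7: BBABBABBBBABBABBABBABBBBABBABBBBABBABBABBABBBBABBABBBBABBA…ABBABBBBABBABBABBABBBBABBABBBBABBABBABBABBBBABBABBBBABBABB  (len 896)
t=8: ABBABBBBABBABBBBABBABBABBABBBBABBABBBBABBABBBBABBABBBBABBA…ABBABBBBABBABBABBABBBBABBABBBBABBABBABBABBBBABBABBBBABBABB  (len 2448)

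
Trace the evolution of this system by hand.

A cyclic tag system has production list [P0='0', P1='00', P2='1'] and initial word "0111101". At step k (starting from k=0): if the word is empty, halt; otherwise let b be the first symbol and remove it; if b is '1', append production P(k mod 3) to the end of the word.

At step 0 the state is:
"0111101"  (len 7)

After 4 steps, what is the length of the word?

k=0  "0111101"  (len 7)
k=1  "111101"  (len 6)
k=2  "1110100"  (len 7)
k=3  "1101001"  (len 7)
k=4  "1010010"  (len 7)

7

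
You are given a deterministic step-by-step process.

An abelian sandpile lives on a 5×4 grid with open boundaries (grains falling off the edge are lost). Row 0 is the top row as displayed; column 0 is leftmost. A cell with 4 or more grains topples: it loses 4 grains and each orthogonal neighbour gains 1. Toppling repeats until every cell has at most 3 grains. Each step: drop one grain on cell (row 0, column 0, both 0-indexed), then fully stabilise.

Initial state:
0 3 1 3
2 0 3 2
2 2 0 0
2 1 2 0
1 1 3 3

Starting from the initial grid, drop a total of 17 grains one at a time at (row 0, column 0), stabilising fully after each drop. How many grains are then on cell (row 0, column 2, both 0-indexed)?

2

gen 0: 0 3 1 3
2 0 3 2
2 2 0 0
2 1 2 0
1 1 3 3
gen 1: 1 3 1 3
2 0 3 2
2 2 0 0
2 1 2 0
1 1 3 3
gen 2: 2 3 1 3
2 0 3 2
2 2 0 0
2 1 2 0
1 1 3 3
gen 3: 3 3 1 3
2 0 3 2
2 2 0 0
2 1 2 0
1 1 3 3
gen 4: 1 0 2 3
3 1 3 2
2 2 0 0
2 1 2 0
1 1 3 3
gen 5: 2 0 2 3
3 1 3 2
2 2 0 0
2 1 2 0
1 1 3 3
gen 6: 3 0 2 3
3 1 3 2
2 2 0 0
2 1 2 0
1 1 3 3
gen 7: 1 1 2 3
0 2 3 2
3 2 0 0
2 1 2 0
1 1 3 3
gen 8: 2 1 2 3
0 2 3 2
3 2 0 0
2 1 2 0
1 1 3 3
gen 9: 3 1 2 3
0 2 3 2
3 2 0 0
2 1 2 0
1 1 3 3
gen 10: 0 2 2 3
1 2 3 2
3 2 0 0
2 1 2 0
1 1 3 3
gen 11: 1 2 2 3
1 2 3 2
3 2 0 0
2 1 2 0
1 1 3 3
gen 12: 2 2 2 3
1 2 3 2
3 2 0 0
2 1 2 0
1 1 3 3
gen 13: 3 2 2 3
1 2 3 2
3 2 0 0
2 1 2 0
1 1 3 3
gen 14: 0 3 2 3
2 2 3 2
3 2 0 0
2 1 2 0
1 1 3 3
gen 15: 1 3 2 3
2 2 3 2
3 2 0 0
2 1 2 0
1 1 3 3
gen 16: 2 3 2 3
2 2 3 2
3 2 0 0
2 1 2 0
1 1 3 3
gen 17: 3 3 2 3
2 2 3 2
3 2 0 0
2 1 2 0
1 1 3 3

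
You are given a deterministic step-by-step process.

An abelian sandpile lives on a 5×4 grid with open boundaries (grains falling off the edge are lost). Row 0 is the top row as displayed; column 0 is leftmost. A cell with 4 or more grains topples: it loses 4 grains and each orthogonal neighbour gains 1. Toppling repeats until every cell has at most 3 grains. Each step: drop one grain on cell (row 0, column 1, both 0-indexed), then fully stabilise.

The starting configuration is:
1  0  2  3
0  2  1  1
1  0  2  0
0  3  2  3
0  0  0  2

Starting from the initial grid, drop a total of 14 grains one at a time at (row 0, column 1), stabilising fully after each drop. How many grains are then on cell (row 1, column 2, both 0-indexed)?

3

[0] 1  0  2  3
0  2  1  1
1  0  2  0
0  3  2  3
0  0  0  2
[1] 1  1  2  3
0  2  1  1
1  0  2  0
0  3  2  3
0  0  0  2
[2] 1  2  2  3
0  2  1  1
1  0  2  0
0  3  2  3
0  0  0  2
[3] 1  3  2  3
0  2  1  1
1  0  2  0
0  3  2  3
0  0  0  2
[4] 2  0  3  3
0  3  1  1
1  0  2  0
0  3  2  3
0  0  0  2
[5] 2  1  3  3
0  3  1  1
1  0  2  0
0  3  2  3
0  0  0  2
[6] 2  2  3  3
0  3  1  1
1  0  2  0
0  3  2  3
0  0  0  2
[7] 2  3  3  3
0  3  1  1
1  0  2  0
0  3  2  3
0  0  0  2
[8] 3  2  1  0
1  0  3  2
1  1  2  0
0  3  2  3
0  0  0  2
[9] 3  3  1  0
1  0  3  2
1  1  2  0
0  3  2  3
0  0  0  2
[10] 0  1  2  0
2  1  3  2
1  1  2  0
0  3  2  3
0  0  0  2
[11] 0  2  2  0
2  1  3  2
1  1  2  0
0  3  2  3
0  0  0  2
[12] 0  3  2  0
2  1  3  2
1  1  2  0
0  3  2  3
0  0  0  2
[13] 1  0  3  0
2  2  3  2
1  1  2  0
0  3  2  3
0  0  0  2
[14] 1  1  3  0
2  2  3  2
1  1  2  0
0  3  2  3
0  0  0  2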